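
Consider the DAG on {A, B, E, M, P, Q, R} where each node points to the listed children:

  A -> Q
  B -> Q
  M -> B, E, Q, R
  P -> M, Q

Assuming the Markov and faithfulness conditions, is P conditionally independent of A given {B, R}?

3 paths connect P and A; each must be blocked for d-separation to hold:
Path 1: P → Q ← A
  Q is a collider here and neither Q nor any of its descendants is conditioned on, so the collider stays closed — the path is blocked at Q.
Path 2: P → M → Q ← A
  Q is a collider here and neither Q nor any of its descendants is conditioned on, so the collider stays closed — the path is blocked at Q.
Path 3: P → M → B → Q ← A
  B is a chain here and B is conditioned on, so the path is blocked at B.
All paths are blocked; P ⊥ A | {B, R} holds.

Yes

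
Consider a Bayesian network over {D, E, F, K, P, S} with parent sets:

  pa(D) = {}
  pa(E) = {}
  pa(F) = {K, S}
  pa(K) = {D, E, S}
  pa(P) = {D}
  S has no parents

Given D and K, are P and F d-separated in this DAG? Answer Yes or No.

Yes

There are 2 undirected paths between P and F; checking each against the conditioning set {D, K}:
  1. P ← D → K → F — D:fork[blocks]; K:chain[blocks] ⇒ blocked
  2. P ← D → K ← S → F — D:fork[blocks]; K:collider[open]; S:fork[open] ⇒ blocked
All paths are blocked; P ⊥ F | {D, K} holds.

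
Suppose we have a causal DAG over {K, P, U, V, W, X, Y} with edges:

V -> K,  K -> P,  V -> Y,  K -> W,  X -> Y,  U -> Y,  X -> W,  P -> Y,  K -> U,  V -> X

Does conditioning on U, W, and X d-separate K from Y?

No

We examine all 6 paths between K and Y:
Path 1: K ← V → X → Y
  X is a chain here and X is conditioned on, so the path is blocked at X.
Path 2: K ← V → Y
  V is a fork and V is not conditioned on — no node blocks this path, so it is active.
Path 3: K → P → Y
  P is a chain and P is not conditioned on — no node blocks this path, so it is active.
Path 4: K → U → Y
  U is a chain here and U is conditioned on, so the path is blocked at U.
Path 5: K → W ← X ← V → Y
  X is a chain here and X is conditioned on, so the path is blocked at X.
Path 6: K → W ← X → Y
  X is a fork here and X is conditioned on, so the path is blocked at X.
Since the path K ← V → Y is active, K and Y are not d-separated given {U, W, X}.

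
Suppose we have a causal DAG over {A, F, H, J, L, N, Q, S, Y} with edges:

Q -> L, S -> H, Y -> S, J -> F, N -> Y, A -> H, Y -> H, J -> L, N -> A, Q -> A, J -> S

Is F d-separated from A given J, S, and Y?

Yes — F and A are d-separated given {J, S, Y}.

We examine all 5 paths between F and A:
Path 1: F ← J → L ← Q → A
  J is a fork here and J is conditioned on, so the path is blocked at J.
Path 2: F ← J → S ← Y → H ← A
  J is a fork here and J is conditioned on, so the path is blocked at J.
Path 3: F ← J → S ← Y ← N → A
  J is a fork here and J is conditioned on, so the path is blocked at J.
Path 4: F ← J → S → H ← Y ← N → A
  J is a fork here and J is conditioned on, so the path is blocked at J.
Path 5: F ← J → S → H ← A
  J is a fork here and J is conditioned on, so the path is blocked at J.
Since every path is blocked, d-separation holds.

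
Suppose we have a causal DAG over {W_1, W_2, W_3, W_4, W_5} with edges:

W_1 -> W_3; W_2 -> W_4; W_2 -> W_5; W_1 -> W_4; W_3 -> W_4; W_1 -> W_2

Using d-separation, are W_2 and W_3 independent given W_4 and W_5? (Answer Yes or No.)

4 paths connect W_2 and W_3; each must be blocked for d-separation to hold:
  1. W_2 → W_4 ← W_3 — W_4:collider[open] ⇒ active
  2. W_2 → W_4 ← W_1 → W_3 — W_4:collider[open]; W_1:fork[open] ⇒ active
  3. W_2 ← W_1 → W_4 ← W_3 — W_1:fork[open]; W_4:collider[open] ⇒ active
  4. W_2 ← W_1 → W_3 — W_1:fork[open] ⇒ active
Because an active path exists, W_2 and W_3 are not d-separated.

No — W_2 and W_3 are not d-separated given {W_4, W_5}.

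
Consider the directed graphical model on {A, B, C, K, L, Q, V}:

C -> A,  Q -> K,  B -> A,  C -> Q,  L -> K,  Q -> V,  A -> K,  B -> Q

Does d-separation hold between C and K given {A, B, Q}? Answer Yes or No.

Yes

4 paths connect C and K; each must be blocked for d-separation to hold:
Path 1: C → Q → K
  Q is a chain here and Q is conditioned on, so the path is blocked at Q.
Path 2: C → Q ← B → A → K
  B is a fork here and B is conditioned on, so the path is blocked at B.
Path 3: C → A → K
  A is a chain here and A is conditioned on, so the path is blocked at A.
Path 4: C → A ← B → Q → K
  B is a fork here and B is conditioned on, so the path is blocked at B.
Since every path is blocked, d-separation holds.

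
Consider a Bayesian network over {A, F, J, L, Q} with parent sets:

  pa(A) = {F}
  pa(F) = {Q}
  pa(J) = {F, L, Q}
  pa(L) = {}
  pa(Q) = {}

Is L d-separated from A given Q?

Yes — L and A are d-separated given {Q}.

2 paths connect L and A; each must be blocked for d-separation to hold:
Path 1: L → J ← Q → F → A
  J is a collider here and neither J nor any of its descendants is conditioned on, so the collider stays closed — the path is blocked at J.
Path 2: L → J ← F → A
  J is a collider here and neither J nor any of its descendants is conditioned on, so the collider stays closed — the path is blocked at J.
Since every path is blocked, d-separation holds.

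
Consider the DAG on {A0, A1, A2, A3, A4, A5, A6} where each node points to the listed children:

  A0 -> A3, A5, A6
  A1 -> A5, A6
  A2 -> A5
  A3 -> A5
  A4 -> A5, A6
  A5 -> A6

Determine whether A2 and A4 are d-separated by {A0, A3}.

Yes — A2 and A4 are d-separated given {A0, A3}.

We examine all 5 paths between A2 and A4:
Path 1: A2 → A5 ← A3 ← A0 → A6 ← A4
  A5 is a collider here and neither A5 nor any of its descendants is conditioned on, so the collider stays closed — the path is blocked at A5.
Path 2: A2 → A5 ← A0 → A6 ← A4
  A5 is a collider here and neither A5 nor any of its descendants is conditioned on, so the collider stays closed — the path is blocked at A5.
Path 3: A2 → A5 ← A4
  A5 is a collider here and neither A5 nor any of its descendants is conditioned on, so the collider stays closed — the path is blocked at A5.
Path 4: A2 → A5 → A6 ← A4
  A6 is a collider here and neither A6 nor any of its descendants is conditioned on, so the collider stays closed — the path is blocked at A6.
Path 5: A2 → A5 ← A1 → A6 ← A4
  A5 is a collider here and neither A5 nor any of its descendants is conditioned on, so the collider stays closed — the path is blocked at A5.
Since every path is blocked, d-separation holds.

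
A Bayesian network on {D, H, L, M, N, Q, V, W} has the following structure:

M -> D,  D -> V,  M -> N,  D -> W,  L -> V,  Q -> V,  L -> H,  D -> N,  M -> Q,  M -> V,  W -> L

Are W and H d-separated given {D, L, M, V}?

Yes — W and H are d-separated given {D, L, M, V}.

There are 6 undirected paths between W and H; checking each against the conditioning set {D, L, M, V}:
  1. W → L → H — L:chain[blocks] ⇒ blocked
  2. W ← D ← M → V ← L → H — D:chain[blocks]; M:fork[blocks]; V:collider[open]; L:fork[blocks] ⇒ blocked
  3. W ← D ← M → Q → V ← L → H — D:chain[blocks]; M:fork[blocks]; Q:chain[open]; V:collider[open]; L:fork[blocks] ⇒ blocked
  4. W ← D → V ← L → H — D:fork[blocks]; V:collider[open]; L:fork[blocks] ⇒ blocked
  5. W ← D → N ← M → V ← L → H — D:fork[blocks]; N:collider[blocks]; M:fork[blocks]; V:collider[open]; L:fork[blocks] ⇒ blocked
  6. W ← D → N ← M → Q → V ← L → H — D:fork[blocks]; N:collider[blocks]; M:fork[blocks]; Q:chain[open]; V:collider[open]; L:fork[blocks] ⇒ blocked
All paths are blocked; W ⊥ H | {D, L, M, V} holds.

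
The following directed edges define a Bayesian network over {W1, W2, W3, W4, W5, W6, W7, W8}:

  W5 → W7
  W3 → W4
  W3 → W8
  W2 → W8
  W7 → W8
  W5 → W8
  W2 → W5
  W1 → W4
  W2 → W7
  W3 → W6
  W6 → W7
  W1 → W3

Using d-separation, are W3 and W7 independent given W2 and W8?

6 paths connect W3 and W7; each must be blocked for d-separation to hold:
Path 1: W3 → W6 → W7
  W6 is a chain and W6 is not conditioned on — no node blocks this path, so it is active.
Path 2: W3 → W8 ← W5 → W7
  W8 is a collider and W8 is conditioned on, which opens it; W5 is a fork and W5 is not conditioned on — no node blocks this path, so it is active.
Path 3: W3 → W8 ← W5 ← W2 → W7
  W2 is a fork here and W2 is conditioned on, so the path is blocked at W2.
Path 4: W3 → W8 ← W7
  W8 is a collider and W8 is conditioned on, which opens it — no node blocks this path, so it is active.
Path 5: W3 → W8 ← W2 → W5 → W7
  W2 is a fork here and W2 is conditioned on, so the path is blocked at W2.
Path 6: W3 → W8 ← W2 → W7
  W2 is a fork here and W2 is conditioned on, so the path is blocked at W2.
Since the path W3 → W6 → W7 is active, W3 and W7 are not d-separated given {W2, W8}.

No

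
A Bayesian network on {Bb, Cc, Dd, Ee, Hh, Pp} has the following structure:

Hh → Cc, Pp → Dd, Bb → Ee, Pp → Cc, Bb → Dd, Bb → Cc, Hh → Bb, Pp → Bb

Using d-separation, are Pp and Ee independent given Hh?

4 paths connect Pp and Ee; each must be blocked for d-separation to hold:
  1. Pp → Bb → Ee — Bb:chain[open] ⇒ active
  2. Pp → Cc ← Bb → Ee — Cc:collider[blocks]; Bb:fork[open] ⇒ blocked
  3. Pp → Cc ← Hh → Bb → Ee — Cc:collider[blocks]; Hh:fork[blocks]; Bb:chain[open] ⇒ blocked
  4. Pp → Dd ← Bb → Ee — Dd:collider[blocks]; Bb:fork[open] ⇒ blocked
Because an active path exists, Pp and Ee are not d-separated.

No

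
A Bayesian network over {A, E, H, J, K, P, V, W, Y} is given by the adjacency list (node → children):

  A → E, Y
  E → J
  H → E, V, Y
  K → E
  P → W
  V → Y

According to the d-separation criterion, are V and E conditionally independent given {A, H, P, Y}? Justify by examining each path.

There are 4 undirected paths between V and E; checking each against the conditioning set {A, H, P, Y}:
Path 1: V ← H → E
  H is a fork here and H is conditioned on, so the path is blocked at H.
Path 2: V ← H → Y ← A → E
  H is a fork here and H is conditioned on, so the path is blocked at H.
Path 3: V → Y ← H → E
  H is a fork here and H is conditioned on, so the path is blocked at H.
Path 4: V → Y ← A → E
  A is a fork here and A is conditioned on, so the path is blocked at A.
All paths are blocked; V ⊥ E | {A, H, P, Y} holds.

Yes — V and E are d-separated given {A, H, P, Y}.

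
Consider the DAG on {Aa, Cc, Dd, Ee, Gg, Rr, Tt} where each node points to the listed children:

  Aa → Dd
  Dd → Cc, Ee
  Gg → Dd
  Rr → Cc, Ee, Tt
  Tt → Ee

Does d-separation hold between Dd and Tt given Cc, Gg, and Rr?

There are 4 undirected paths between Dd and Tt; checking each against the conditioning set {Cc, Gg, Rr}:
  1. Dd → Cc ← Rr → Tt — Cc:collider[open]; Rr:fork[blocks] ⇒ blocked
  2. Dd → Cc ← Rr → Ee ← Tt — Cc:collider[open]; Rr:fork[blocks]; Ee:collider[blocks] ⇒ blocked
  3. Dd → Ee ← Tt — Ee:collider[blocks] ⇒ blocked
  4. Dd → Ee ← Rr → Tt — Ee:collider[blocks]; Rr:fork[blocks] ⇒ blocked
Since every path is blocked, d-separation holds.

Yes — Dd and Tt are d-separated given {Cc, Gg, Rr}.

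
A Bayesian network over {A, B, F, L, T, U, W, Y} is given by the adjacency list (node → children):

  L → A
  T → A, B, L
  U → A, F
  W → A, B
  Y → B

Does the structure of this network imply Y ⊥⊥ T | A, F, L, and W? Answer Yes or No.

There are 3 undirected paths between Y and T; checking each against the conditioning set {A, F, L, W}:
Path 1: Y → B ← W → A ← L ← T
  B is a collider here and neither B nor any of its descendants is conditioned on, so the collider stays closed — the path is blocked at B.
Path 2: Y → B ← W → A ← T
  B is a collider here and neither B nor any of its descendants is conditioned on, so the collider stays closed — the path is blocked at B.
Path 3: Y → B ← T
  B is a collider here and neither B nor any of its descendants is conditioned on, so the collider stays closed — the path is blocked at B.
All paths are blocked; Y ⊥ T | {A, F, L, W} holds.

Yes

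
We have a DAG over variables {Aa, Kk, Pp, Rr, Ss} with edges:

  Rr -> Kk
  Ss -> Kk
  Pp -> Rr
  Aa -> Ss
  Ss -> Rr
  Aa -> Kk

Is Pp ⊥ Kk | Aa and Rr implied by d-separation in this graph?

There are 3 undirected paths between Pp and Kk; checking each against the conditioning set {Aa, Rr}:
Path 1: Pp → Rr ← Ss ← Aa → Kk
  Aa is a fork here and Aa is conditioned on, so the path is blocked at Aa.
Path 2: Pp → Rr ← Ss → Kk
  Rr is a collider and Rr is conditioned on, which opens it; Ss is a fork and Ss is not conditioned on — no node blocks this path, so it is active.
Path 3: Pp → Rr → Kk
  Rr is a chain here and Rr is conditioned on, so the path is blocked at Rr.
Because an active path exists, Pp and Kk are not d-separated.

No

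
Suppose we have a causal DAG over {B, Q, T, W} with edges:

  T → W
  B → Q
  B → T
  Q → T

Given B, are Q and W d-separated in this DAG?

There are 2 undirected paths between Q and W; checking each against the conditioning set {B}:
Path 1: Q ← B → T → W
  B is a fork here and B is conditioned on, so the path is blocked at B.
Path 2: Q → T → W
  T is a chain and T is not conditioned on — no node blocks this path, so it is active.
Since the path Q → T → W is active, Q and W are not d-separated given {B}.

No — Q and W are not d-separated given {B}.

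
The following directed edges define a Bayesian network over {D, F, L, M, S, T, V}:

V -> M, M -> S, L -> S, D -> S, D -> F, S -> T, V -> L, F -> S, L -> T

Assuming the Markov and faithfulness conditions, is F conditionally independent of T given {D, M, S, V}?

No

We examine all 6 paths between F and T:
Path 1: F → S ← M ← V → L → T
  M is a chain here and M is conditioned on, so the path is blocked at M.
Path 2: F → S ← L → T
  S is a collider and S is conditioned on, which opens it; L is a fork and L is not conditioned on — no node blocks this path, so it is active.
Path 3: F → S → T
  S is a chain here and S is conditioned on, so the path is blocked at S.
Path 4: F ← D → S ← M ← V → L → T
  D is a fork here and D is conditioned on, so the path is blocked at D.
Path 5: F ← D → S ← L → T
  D is a fork here and D is conditioned on, so the path is blocked at D.
Path 6: F ← D → S → T
  D is a fork here and D is conditioned on, so the path is blocked at D.
Because an active path exists, F and T are not d-separated.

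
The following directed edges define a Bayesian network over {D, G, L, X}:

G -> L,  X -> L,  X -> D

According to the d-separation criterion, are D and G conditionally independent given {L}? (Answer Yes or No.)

There is one path between D and G:
Path 1: D ← X → L ← G
  X is a fork and X is not conditioned on; L is a collider and L is conditioned on, which opens it — no node blocks this path, so it is active.
Since the path D ← X → L ← G is active, D and G are not d-separated given {L}.

No — D and G are not d-separated given {L}.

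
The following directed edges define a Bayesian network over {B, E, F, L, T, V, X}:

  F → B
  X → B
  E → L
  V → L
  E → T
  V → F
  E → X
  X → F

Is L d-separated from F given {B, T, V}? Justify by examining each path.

We examine all 3 paths between L and F:
Path 1: L ← E → X → F
  E is a fork and E is not conditioned on; X is a chain and X is not conditioned on — no node blocks this path, so it is active.
Path 2: L ← E → X → B ← F
  E is a fork and E is not conditioned on; X is a chain and X is not conditioned on; B is a collider and B is conditioned on, which opens it — no node blocks this path, so it is active.
Path 3: L ← V → F
  V is a fork here and V is conditioned on, so the path is blocked at V.
Because an active path exists, L and F are not d-separated.

No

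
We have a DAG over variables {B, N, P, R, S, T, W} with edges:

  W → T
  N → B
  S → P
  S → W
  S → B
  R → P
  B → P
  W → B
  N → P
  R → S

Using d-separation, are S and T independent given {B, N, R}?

No

There are 6 undirected paths between S and T; checking each against the conditioning set {B, N, R}:
Path 1: S → W → T
  W is a chain and W is not conditioned on — no node blocks this path, so it is active.
Path 2: S → P ← N → B ← W → T
  P is a collider here and neither P nor any of its descendants is conditioned on, so the collider stays closed — the path is blocked at P.
Path 3: S → P ← B ← W → T
  P is a collider here and neither P nor any of its descendants is conditioned on, so the collider stays closed — the path is blocked at P.
Path 4: S ← R → P ← N → B ← W → T
  R is a fork here and R is conditioned on, so the path is blocked at R.
Path 5: S ← R → P ← B ← W → T
  R is a fork here and R is conditioned on, so the path is blocked at R.
Path 6: S → B ← W → T
  B is a collider and B is conditioned on, which opens it; W is a fork and W is not conditioned on — no node blocks this path, so it is active.
Because an active path exists, S and T are not d-separated.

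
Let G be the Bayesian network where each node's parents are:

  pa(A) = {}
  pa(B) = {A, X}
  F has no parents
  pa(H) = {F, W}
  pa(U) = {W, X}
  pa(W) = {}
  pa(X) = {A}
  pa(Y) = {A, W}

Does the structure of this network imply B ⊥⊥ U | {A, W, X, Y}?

Yes

We examine all 4 paths between B and U:
Path 1: B ← X → U
  X is a fork here and X is conditioned on, so the path is blocked at X.
Path 2: B ← X ← A → Y ← W → U
  X is a chain here and X is conditioned on, so the path is blocked at X.
Path 3: B ← A → Y ← W → U
  A is a fork here and A is conditioned on, so the path is blocked at A.
Path 4: B ← A → X → U
  A is a fork here and A is conditioned on, so the path is blocked at A.
All paths are blocked; B ⊥ U | {A, W, X, Y} holds.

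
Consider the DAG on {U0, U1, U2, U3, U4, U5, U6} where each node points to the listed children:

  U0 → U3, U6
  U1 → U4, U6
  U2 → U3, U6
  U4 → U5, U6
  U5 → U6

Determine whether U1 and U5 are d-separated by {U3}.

We examine all 4 paths between U1 and U5:
Path 1: U1 → U4 → U6 ← U5
  U6 is a collider here and neither U6 nor any of its descendants is conditioned on, so the collider stays closed — the path is blocked at U6.
Path 2: U1 → U4 → U5
  U4 is a chain and U4 is not conditioned on — no node blocks this path, so it is active.
Path 3: U1 → U6 ← U4 → U5
  U6 is a collider here and neither U6 nor any of its descendants is conditioned on, so the collider stays closed — the path is blocked at U6.
Path 4: U1 → U6 ← U5
  U6 is a collider here and neither U6 nor any of its descendants is conditioned on, so the collider stays closed — the path is blocked at U6.
At least one path is unblocked, so d-separation fails.

No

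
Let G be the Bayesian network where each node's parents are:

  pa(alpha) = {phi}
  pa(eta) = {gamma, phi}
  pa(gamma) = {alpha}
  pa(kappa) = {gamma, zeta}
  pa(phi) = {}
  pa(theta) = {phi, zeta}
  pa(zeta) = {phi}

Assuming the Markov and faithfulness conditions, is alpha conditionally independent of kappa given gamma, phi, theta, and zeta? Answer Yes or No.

Yes

We examine all 6 paths between alpha and kappa:
Path 1: alpha ← phi → eta ← gamma → kappa
  phi is a fork here and phi is conditioned on, so the path is blocked at phi.
Path 2: alpha ← phi → theta ← zeta → kappa
  phi is a fork here and phi is conditioned on, so the path is blocked at phi.
Path 3: alpha ← phi → zeta → kappa
  phi is a fork here and phi is conditioned on, so the path is blocked at phi.
Path 4: alpha → gamma → eta ← phi → theta ← zeta → kappa
  gamma is a chain here and gamma is conditioned on, so the path is blocked at gamma.
Path 5: alpha → gamma → eta ← phi → zeta → kappa
  gamma is a chain here and gamma is conditioned on, so the path is blocked at gamma.
Path 6: alpha → gamma → kappa
  gamma is a chain here and gamma is conditioned on, so the path is blocked at gamma.
All paths are blocked; alpha ⊥ kappa | {gamma, phi, theta, zeta} holds.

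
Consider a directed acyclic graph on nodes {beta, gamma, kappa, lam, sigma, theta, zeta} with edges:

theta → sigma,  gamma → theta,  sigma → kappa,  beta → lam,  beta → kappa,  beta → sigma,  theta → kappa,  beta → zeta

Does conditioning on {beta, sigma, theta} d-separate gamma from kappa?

Yes — gamma and kappa are d-separated given {beta, sigma, theta}.

There are 3 undirected paths between gamma and kappa; checking each against the conditioning set {beta, sigma, theta}:
  1. gamma → theta → sigma → kappa — theta:chain[blocks]; sigma:chain[blocks] ⇒ blocked
  2. gamma → theta → sigma ← beta → kappa — theta:chain[blocks]; sigma:collider[open]; beta:fork[blocks] ⇒ blocked
  3. gamma → theta → kappa — theta:chain[blocks] ⇒ blocked
Every path is blocked, so gamma and kappa are d-separated given {beta, sigma, theta}.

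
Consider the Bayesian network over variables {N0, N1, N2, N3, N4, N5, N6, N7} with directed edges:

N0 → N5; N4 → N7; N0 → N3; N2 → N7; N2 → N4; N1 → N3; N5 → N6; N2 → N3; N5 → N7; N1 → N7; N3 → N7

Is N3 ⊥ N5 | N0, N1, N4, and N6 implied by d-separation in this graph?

Yes

5 paths connect N3 and N5; each must be blocked for d-separation to hold:
Path 1: N3 → N7 ← N5
  N7 is a collider here and neither N7 nor any of its descendants is conditioned on, so the collider stays closed — the path is blocked at N7.
Path 2: N3 ← N0 → N5
  N0 is a fork here and N0 is conditioned on, so the path is blocked at N0.
Path 3: N3 ← N1 → N7 ← N5
  N1 is a fork here and N1 is conditioned on, so the path is blocked at N1.
Path 4: N3 ← N2 → N7 ← N5
  N7 is a collider here and neither N7 nor any of its descendants is conditioned on, so the collider stays closed — the path is blocked at N7.
Path 5: N3 ← N2 → N4 → N7 ← N5
  N4 is a chain here and N4 is conditioned on, so the path is blocked at N4.
Since every path is blocked, d-separation holds.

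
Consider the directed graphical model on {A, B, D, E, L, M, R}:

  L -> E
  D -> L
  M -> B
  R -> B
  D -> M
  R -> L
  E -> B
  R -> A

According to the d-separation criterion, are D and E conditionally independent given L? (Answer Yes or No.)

We examine all 4 paths between D and E:
Path 1: D → L ← R → B ← E
  B is a collider here and neither B nor any of its descendants is conditioned on, so the collider stays closed — the path is blocked at B.
Path 2: D → L → E
  L is a chain here and L is conditioned on, so the path is blocked at L.
Path 3: D → M → B ← R → L → E
  B is a collider here and neither B nor any of its descendants is conditioned on, so the collider stays closed — the path is blocked at B.
Path 4: D → M → B ← E
  B is a collider here and neither B nor any of its descendants is conditioned on, so the collider stays closed — the path is blocked at B.
All paths are blocked; D ⊥ E | {L} holds.

Yes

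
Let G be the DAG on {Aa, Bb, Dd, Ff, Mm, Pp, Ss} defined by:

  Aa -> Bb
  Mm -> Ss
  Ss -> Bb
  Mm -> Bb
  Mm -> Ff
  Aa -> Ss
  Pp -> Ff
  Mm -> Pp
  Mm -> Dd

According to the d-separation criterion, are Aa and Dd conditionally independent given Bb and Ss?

No

Enumerating the 4 paths from Aa to Dd and testing each for blocking by {Bb, Ss}:
Path 1: Aa → Bb ← Mm → Dd
  Bb is a collider and Bb is conditioned on, which opens it; Mm is a fork and Mm is not conditioned on — no node blocks this path, so it is active.
Path 2: Aa → Bb ← Ss ← Mm → Dd
  Ss is a chain here and Ss is conditioned on, so the path is blocked at Ss.
Path 3: Aa → Ss → Bb ← Mm → Dd
  Ss is a chain here and Ss is conditioned on, so the path is blocked at Ss.
Path 4: Aa → Ss ← Mm → Dd
  Ss is a collider and Ss is conditioned on, which opens it; Mm is a fork and Mm is not conditioned on — no node blocks this path, so it is active.
Because an active path exists, Aa and Dd are not d-separated.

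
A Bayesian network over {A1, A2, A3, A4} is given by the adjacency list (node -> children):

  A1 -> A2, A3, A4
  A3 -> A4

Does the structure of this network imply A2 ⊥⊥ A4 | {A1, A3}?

Yes

There are 2 undirected paths between A2 and A4; checking each against the conditioning set {A1, A3}:
  1. A2 ← A1 → A3 → A4 — A1:fork[blocks]; A3:chain[blocks] ⇒ blocked
  2. A2 ← A1 → A4 — A1:fork[blocks] ⇒ blocked
Since every path is blocked, d-separation holds.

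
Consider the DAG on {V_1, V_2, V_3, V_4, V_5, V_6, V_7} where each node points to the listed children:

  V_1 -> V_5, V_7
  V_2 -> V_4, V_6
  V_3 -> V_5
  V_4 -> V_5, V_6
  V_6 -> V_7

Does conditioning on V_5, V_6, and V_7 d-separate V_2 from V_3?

Enumerating the 4 paths from V_2 to V_3 and testing each for blocking by {V_5, V_6, V_7}:
Path 1: V_2 → V_4 → V_6 → V_7 ← V_1 → V_5 ← V_3
  V_6 is a chain here and V_6 is conditioned on, so the path is blocked at V_6.
Path 2: V_2 → V_4 → V_5 ← V_3
  V_4 is a chain and V_4 is not conditioned on; V_5 is a collider and V_5 is conditioned on, which opens it — no node blocks this path, so it is active.
Path 3: V_2 → V_6 ← V_4 → V_5 ← V_3
  V_6 is a collider and V_6 is conditioned on, which opens it; V_4 is a fork and V_4 is not conditioned on; V_5 is a collider and V_5 is conditioned on, which opens it — no node blocks this path, so it is active.
Path 4: V_2 → V_6 → V_7 ← V_1 → V_5 ← V_3
  V_6 is a chain here and V_6 is conditioned on, so the path is blocked at V_6.
At least one path is unblocked, so d-separation fails.

No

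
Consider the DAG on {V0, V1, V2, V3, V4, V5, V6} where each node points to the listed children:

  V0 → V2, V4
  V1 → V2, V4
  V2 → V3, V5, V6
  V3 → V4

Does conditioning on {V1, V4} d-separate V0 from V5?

No

We examine all 3 paths between V0 and V5:
Path 1: V0 → V2 → V5
  V2 is a chain and V2 is not conditioned on — no node blocks this path, so it is active.
Path 2: V0 → V4 ← V3 ← V2 → V5
  V4 is a collider and V4 is conditioned on, which opens it; V3 is a chain and V3 is not conditioned on; V2 is a fork and V2 is not conditioned on — no node blocks this path, so it is active.
Path 3: V0 → V4 ← V1 → V2 → V5
  V1 is a fork here and V1 is conditioned on, so the path is blocked at V1.
At least one path is unblocked, so d-separation fails.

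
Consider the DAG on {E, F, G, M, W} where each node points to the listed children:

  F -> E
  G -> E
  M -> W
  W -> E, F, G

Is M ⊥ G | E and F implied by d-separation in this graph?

We examine all 3 paths between M and G:
Path 1: M → W → F → E ← G
  F is a chain here and F is conditioned on, so the path is blocked at F.
Path 2: M → W → G
  W is a chain and W is not conditioned on — no node blocks this path, so it is active.
Path 3: M → W → E ← G
  W is a chain and W is not conditioned on; E is a collider and E is conditioned on, which opens it — no node blocks this path, so it is active.
Since the path M → W → G is active, M and G are not d-separated given {E, F}.

No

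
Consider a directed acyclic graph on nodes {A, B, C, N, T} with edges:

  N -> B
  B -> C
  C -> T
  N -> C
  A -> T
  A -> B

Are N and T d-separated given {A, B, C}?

Yes — N and T are d-separated given {A, B, C}.

We examine all 4 paths between N and T:
  1. N → B ← A → T — B:collider[open]; A:fork[blocks] ⇒ blocked
  2. N → B → C → T — B:chain[blocks]; C:chain[blocks] ⇒ blocked
  3. N → C ← B ← A → T — C:collider[open]; B:chain[blocks]; A:fork[blocks] ⇒ blocked
  4. N → C → T — C:chain[blocks] ⇒ blocked
Every path is blocked, so N and T are d-separated given {A, B, C}.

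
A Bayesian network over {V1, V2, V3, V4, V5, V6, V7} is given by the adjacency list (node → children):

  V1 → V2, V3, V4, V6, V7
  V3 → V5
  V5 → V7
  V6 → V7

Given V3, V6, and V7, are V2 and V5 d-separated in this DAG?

There are 3 undirected paths between V2 and V5; checking each against the conditioning set {V3, V6, V7}:
  1. V2 ← V1 → V3 → V5 — V1:fork[open]; V3:chain[blocks] ⇒ blocked
  2. V2 ← V1 → V6 → V7 ← V5 — V1:fork[open]; V6:chain[blocks]; V7:collider[open] ⇒ blocked
  3. V2 ← V1 → V7 ← V5 — V1:fork[open]; V7:collider[open] ⇒ active
At least one path is unblocked, so d-separation fails.

No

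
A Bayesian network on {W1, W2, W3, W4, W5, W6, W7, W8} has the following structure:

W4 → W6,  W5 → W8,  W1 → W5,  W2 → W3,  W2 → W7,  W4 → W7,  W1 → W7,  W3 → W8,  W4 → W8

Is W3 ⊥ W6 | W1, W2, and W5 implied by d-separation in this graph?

Yes

There are 4 undirected paths between W3 and W6; checking each against the conditioning set {W1, W2, W5}:
Path 1: W3 ← W2 → W7 ← W4 → W6
  W2 is a fork here and W2 is conditioned on, so the path is blocked at W2.
Path 2: W3 ← W2 → W7 ← W1 → W5 → W8 ← W4 → W6
  W2 is a fork here and W2 is conditioned on, so the path is blocked at W2.
Path 3: W3 → W8 ← W5 ← W1 → W7 ← W4 → W6
  W8 is a collider here and neither W8 nor any of its descendants is conditioned on, so the collider stays closed — the path is blocked at W8.
Path 4: W3 → W8 ← W4 → W6
  W8 is a collider here and neither W8 nor any of its descendants is conditioned on, so the collider stays closed — the path is blocked at W8.
Since every path is blocked, d-separation holds.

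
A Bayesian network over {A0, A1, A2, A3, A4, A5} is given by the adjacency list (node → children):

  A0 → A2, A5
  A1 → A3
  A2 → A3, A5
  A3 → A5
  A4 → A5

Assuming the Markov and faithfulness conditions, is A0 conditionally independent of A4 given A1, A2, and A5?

No — A0 and A4 are not d-separated given {A1, A2, A5}.

There are 3 undirected paths between A0 and A4; checking each against the conditioning set {A1, A2, A5}:
Path 1: A0 → A5 ← A4
  A5 is a collider and A5 is conditioned on, which opens it — no node blocks this path, so it is active.
Path 2: A0 → A2 → A5 ← A4
  A2 is a chain here and A2 is conditioned on, so the path is blocked at A2.
Path 3: A0 → A2 → A3 → A5 ← A4
  A2 is a chain here and A2 is conditioned on, so the path is blocked at A2.
Since the path A0 → A5 ← A4 is active, A0 and A4 are not d-separated given {A1, A2, A5}.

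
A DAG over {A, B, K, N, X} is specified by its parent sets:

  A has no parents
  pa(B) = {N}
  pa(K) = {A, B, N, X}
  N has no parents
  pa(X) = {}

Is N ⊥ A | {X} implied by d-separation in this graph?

Yes

2 paths connect N and A; each must be blocked for d-separation to hold:
Path 1: N → K ← A
  K is a collider here and neither K nor any of its descendants is conditioned on, so the collider stays closed — the path is blocked at K.
Path 2: N → B → K ← A
  K is a collider here and neither K nor any of its descendants is conditioned on, so the collider stays closed — the path is blocked at K.
Since every path is blocked, d-separation holds.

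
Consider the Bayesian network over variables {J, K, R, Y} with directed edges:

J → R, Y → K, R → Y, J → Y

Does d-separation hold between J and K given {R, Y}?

There are 2 undirected paths between J and K; checking each against the conditioning set {R, Y}:
  1. J → R → Y → K — R:chain[blocks]; Y:chain[blocks] ⇒ blocked
  2. J → Y → K — Y:chain[blocks] ⇒ blocked
Since every path is blocked, d-separation holds.

Yes — J and K are d-separated given {R, Y}.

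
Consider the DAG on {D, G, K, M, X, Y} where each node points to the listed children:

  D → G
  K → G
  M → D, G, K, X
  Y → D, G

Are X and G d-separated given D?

4 paths connect X and G; each must be blocked for d-separation to hold:
  1. X ← M → K → G — M:fork[open]; K:chain[open] ⇒ active
  2. X ← M → D ← Y → G — M:fork[open]; D:collider[open]; Y:fork[open] ⇒ active
  3. X ← M → D → G — M:fork[open]; D:chain[blocks] ⇒ blocked
  4. X ← M → G — M:fork[open] ⇒ active
Because an active path exists, X and G are not d-separated.

No — X and G are not d-separated given {D}.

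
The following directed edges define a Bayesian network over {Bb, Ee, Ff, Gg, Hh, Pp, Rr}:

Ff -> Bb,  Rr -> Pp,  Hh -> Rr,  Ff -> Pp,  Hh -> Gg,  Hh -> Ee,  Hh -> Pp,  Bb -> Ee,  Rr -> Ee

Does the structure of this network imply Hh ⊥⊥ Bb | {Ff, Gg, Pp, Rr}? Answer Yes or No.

We examine all 6 paths between Hh and Bb:
Path 1: Hh → Pp ← Ff → Bb
  Ff is a fork here and Ff is conditioned on, so the path is blocked at Ff.
Path 2: Hh → Pp ← Rr → Ee ← Bb
  Rr is a fork here and Rr is conditioned on, so the path is blocked at Rr.
Path 3: Hh → Rr → Pp ← Ff → Bb
  Rr is a chain here and Rr is conditioned on, so the path is blocked at Rr.
Path 4: Hh → Rr → Ee ← Bb
  Rr is a chain here and Rr is conditioned on, so the path is blocked at Rr.
Path 5: Hh → Ee ← Bb
  Ee is a collider here and neither Ee nor any of its descendants is conditioned on, so the collider stays closed — the path is blocked at Ee.
Path 6: Hh → Ee ← Rr → Pp ← Ff → Bb
  Ee is a collider here and neither Ee nor any of its descendants is conditioned on, so the collider stays closed — the path is blocked at Ee.
All paths are blocked; Hh ⊥ Bb | {Ff, Gg, Pp, Rr} holds.

Yes — Hh and Bb are d-separated given {Ff, Gg, Pp, Rr}.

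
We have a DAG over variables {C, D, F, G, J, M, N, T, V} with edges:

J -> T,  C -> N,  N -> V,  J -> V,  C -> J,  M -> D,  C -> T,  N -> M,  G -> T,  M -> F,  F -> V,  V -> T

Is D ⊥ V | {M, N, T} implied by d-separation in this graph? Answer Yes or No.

Yes — D and V are d-separated given {M, N, T}.

We examine all 6 paths between D and V:
Path 1: D ← M ← N ← C → J → T ← V
  M is a chain here and M is conditioned on, so the path is blocked at M.
Path 2: D ← M ← N ← C → J → V
  M is a chain here and M is conditioned on, so the path is blocked at M.
Path 3: D ← M ← N ← C → T ← J → V
  M is a chain here and M is conditioned on, so the path is blocked at M.
Path 4: D ← M ← N ← C → T ← V
  M is a chain here and M is conditioned on, so the path is blocked at M.
Path 5: D ← M ← N → V
  M is a chain here and M is conditioned on, so the path is blocked at M.
Path 6: D ← M → F → V
  M is a fork here and M is conditioned on, so the path is blocked at M.
Since every path is blocked, d-separation holds.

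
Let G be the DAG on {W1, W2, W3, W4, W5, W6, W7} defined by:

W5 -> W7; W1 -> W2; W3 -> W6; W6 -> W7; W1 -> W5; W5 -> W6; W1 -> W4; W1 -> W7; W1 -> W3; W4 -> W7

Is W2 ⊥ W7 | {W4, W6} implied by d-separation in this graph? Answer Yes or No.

No — W2 and W7 are not d-separated given {W4, W6}.

Enumerating the 6 paths from W2 to W7 and testing each for blocking by {W4, W6}:
  1. W2 ← W1 → W4 → W7 — W1:fork[open]; W4:chain[blocks] ⇒ blocked
  2. W2 ← W1 → W5 → W6 → W7 — W1:fork[open]; W5:chain[open]; W6:chain[blocks] ⇒ blocked
  3. W2 ← W1 → W5 → W7 — W1:fork[open]; W5:chain[open] ⇒ active
  4. W2 ← W1 → W7 — W1:fork[open] ⇒ active
  5. W2 ← W1 → W3 → W6 ← W5 → W7 — W1:fork[open]; W3:chain[open]; W6:collider[open]; W5:fork[open] ⇒ active
  6. W2 ← W1 → W3 → W6 → W7 — W1:fork[open]; W3:chain[open]; W6:chain[blocks] ⇒ blocked
Because an active path exists, W2 and W7 are not d-separated.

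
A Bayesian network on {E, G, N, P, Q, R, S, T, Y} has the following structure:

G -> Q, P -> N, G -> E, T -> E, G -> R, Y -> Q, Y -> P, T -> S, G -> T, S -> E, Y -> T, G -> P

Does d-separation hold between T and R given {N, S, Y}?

No — T and R are not d-separated given {N, S, Y}.

We examine all 5 paths between T and R:
  1. T ← Y → P ← G → R — Y:fork[blocks]; P:collider[open]; G:fork[open] ⇒ blocked
  2. T ← Y → Q ← G → R — Y:fork[blocks]; Q:collider[blocks]; G:fork[open] ⇒ blocked
  3. T → S → E ← G → R — S:chain[blocks]; E:collider[blocks]; G:fork[open] ⇒ blocked
  4. T ← G → R — G:fork[open] ⇒ active
  5. T → E ← G → R — E:collider[blocks]; G:fork[open] ⇒ blocked
At least one path is unblocked, so d-separation fails.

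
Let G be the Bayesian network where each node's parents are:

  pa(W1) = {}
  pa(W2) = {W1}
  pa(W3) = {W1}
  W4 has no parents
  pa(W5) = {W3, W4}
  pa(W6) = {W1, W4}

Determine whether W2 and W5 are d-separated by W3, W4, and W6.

There are 2 undirected paths between W2 and W5; checking each against the conditioning set {W3, W4, W6}:
  1. W2 ← W1 → W6 ← W4 → W5 — W1:fork[open]; W6:collider[open]; W4:fork[blocks] ⇒ blocked
  2. W2 ← W1 → W3 → W5 — W1:fork[open]; W3:chain[blocks] ⇒ blocked
Every path is blocked, so W2 and W5 are d-separated given {W3, W4, W6}.

Yes — W2 and W5 are d-separated given {W3, W4, W6}.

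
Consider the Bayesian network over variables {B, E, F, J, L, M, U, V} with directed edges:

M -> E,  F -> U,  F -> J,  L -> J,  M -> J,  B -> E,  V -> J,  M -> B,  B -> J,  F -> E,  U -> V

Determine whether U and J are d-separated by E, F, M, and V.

Yes

Enumerating the 6 paths from U to J and testing each for blocking by {E, F, M, V}:
  1. U ← F → J — F:fork[blocks] ⇒ blocked
  2. U ← F → E ← M → J — F:fork[blocks]; E:collider[open]; M:fork[blocks] ⇒ blocked
  3. U ← F → E ← M → B → J — F:fork[blocks]; E:collider[open]; M:fork[blocks]; B:chain[open] ⇒ blocked
  4. U ← F → E ← B → J — F:fork[blocks]; E:collider[open]; B:fork[open] ⇒ blocked
  5. U ← F → E ← B ← M → J — F:fork[blocks]; E:collider[open]; B:chain[open]; M:fork[blocks] ⇒ blocked
  6. U → V → J — V:chain[blocks] ⇒ blocked
All paths are blocked; U ⊥ J | {E, F, M, V} holds.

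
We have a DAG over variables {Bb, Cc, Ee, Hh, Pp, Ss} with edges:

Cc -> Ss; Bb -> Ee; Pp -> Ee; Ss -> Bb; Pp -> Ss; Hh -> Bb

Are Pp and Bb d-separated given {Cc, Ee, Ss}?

Enumerating the 2 paths from Pp to Bb and testing each for blocking by {Cc, Ee, Ss}:
Path 1: Pp → Ss → Bb
  Ss is a chain here and Ss is conditioned on, so the path is blocked at Ss.
Path 2: Pp → Ee ← Bb
  Ee is a collider and Ee is conditioned on, which opens it — no node blocks this path, so it is active.
Because an active path exists, Pp and Bb are not d-separated.

No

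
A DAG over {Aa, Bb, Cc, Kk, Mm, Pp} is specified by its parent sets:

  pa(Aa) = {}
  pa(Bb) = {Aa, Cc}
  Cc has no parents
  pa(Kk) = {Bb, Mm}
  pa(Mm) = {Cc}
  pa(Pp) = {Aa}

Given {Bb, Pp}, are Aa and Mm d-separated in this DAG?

No

There are 2 undirected paths between Aa and Mm; checking each against the conditioning set {Bb, Pp}:
Path 1: Aa → Bb ← Cc → Mm
  Bb is a collider and Bb is conditioned on, which opens it; Cc is a fork and Cc is not conditioned on — no node blocks this path, so it is active.
Path 2: Aa → Bb → Kk ← Mm
  Bb is a chain here and Bb is conditioned on, so the path is blocked at Bb.
Because an active path exists, Aa and Mm are not d-separated.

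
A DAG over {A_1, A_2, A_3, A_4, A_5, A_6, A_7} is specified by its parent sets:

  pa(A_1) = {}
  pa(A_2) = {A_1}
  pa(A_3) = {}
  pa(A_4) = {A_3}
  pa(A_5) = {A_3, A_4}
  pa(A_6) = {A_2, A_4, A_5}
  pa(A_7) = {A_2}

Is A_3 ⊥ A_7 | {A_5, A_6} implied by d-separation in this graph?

There are 4 undirected paths between A_3 and A_7; checking each against the conditioning set {A_5, A_6}:
  1. A_3 → A_5 → A_6 ← A_2 → A_7 — A_5:chain[blocks]; A_6:collider[open]; A_2:fork[open] ⇒ blocked
  2. A_3 → A_5 ← A_4 → A_6 ← A_2 → A_7 — A_5:collider[open]; A_4:fork[open]; A_6:collider[open]; A_2:fork[open] ⇒ active
  3. A_3 → A_4 → A_5 → A_6 ← A_2 → A_7 — A_4:chain[open]; A_5:chain[blocks]; A_6:collider[open]; A_2:fork[open] ⇒ blocked
  4. A_3 → A_4 → A_6 ← A_2 → A_7 — A_4:chain[open]; A_6:collider[open]; A_2:fork[open] ⇒ active
Because an active path exists, A_3 and A_7 are not d-separated.

No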